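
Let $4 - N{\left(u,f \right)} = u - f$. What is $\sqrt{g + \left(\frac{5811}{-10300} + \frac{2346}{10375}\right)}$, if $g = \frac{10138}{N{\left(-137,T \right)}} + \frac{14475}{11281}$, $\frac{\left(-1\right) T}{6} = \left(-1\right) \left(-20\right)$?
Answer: $\frac{\sqrt{4960058359966418658148815}}{101263332450} \approx 21.993$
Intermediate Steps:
$T = -120$ ($T = - 6 \left(\left(-1\right) \left(-20\right)\right) = \left(-6\right) 20 = -120$)
$N{\left(u,f \right)} = 4 + f - u$ ($N{\left(u,f \right)} = 4 - \left(u - f\right) = 4 + \left(f - u\right) = 4 + f - u$)
$g = \frac{114670753}{236901}$ ($g = \frac{10138}{4 - 120 - -137} + \frac{14475}{11281} = \frac{10138}{4 - 120 + 137} + 14475 \cdot \frac{1}{11281} = \frac{10138}{21} + \frac{14475}{11281} = \frac{114670753}{236901} \approx 484.04$)
$\sqrt{g + \left(\frac{5811}{-10300} + \frac{2346}{10375}\right)} = \sqrt{\frac{114670753}{236901} + \left(\frac{5811}{-10300} + \frac{2346}{10375}\right)} = \sqrt{\frac{114670753}{236901} + \left(5811 \left(- \frac{1}{10300}\right) + 2346 \cdot \frac{1}{10375}\right)} = \sqrt{\frac{114670753}{236901} + \left(- \frac{5811}{10300} + \frac{2346}{10375}\right)} = \sqrt{\frac{114670753}{236901} - \frac{1445013}{4274500}} = \sqrt{\frac{489817808673787}{1012633324500}} = \frac{\sqrt{4960058359966418658148815}}{101263332450}$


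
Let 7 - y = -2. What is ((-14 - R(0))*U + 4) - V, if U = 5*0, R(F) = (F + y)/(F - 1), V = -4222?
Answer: 4226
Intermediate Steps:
y = 9 (y = 7 - 1*(-2) = 7 + 2 = 9)
R(F) = (9 + F)/(-1 + F) (R(F) = (F + 9)/(F - 1) = (9 + F)/(-1 + F))
U = 0
((-14 - R(0))*U + 4) - V = ((-14 - (9 + 0)/(-1 + 0))*0 + 4) - 1*(-4222) = ((-14 - 9/(-1))*0 + 4) + 4222 = ((-14 - (-1)*9)*0 + 4) + 4222 = ((-14 - 1*(-9))*0 + 4) + 4222 = ((-14 + 9)*0 + 4) + 4222 = (-5*0 + 4) + 4222 = (0 + 4) + 4222 = 4 + 4222 = 4226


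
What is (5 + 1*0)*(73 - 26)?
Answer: 235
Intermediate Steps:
(5 + 1*0)*(73 - 26) = (5 + 0)*47 = 5*47 = 235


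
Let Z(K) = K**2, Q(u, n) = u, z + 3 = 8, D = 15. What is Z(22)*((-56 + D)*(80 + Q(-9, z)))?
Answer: -1408924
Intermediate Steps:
z = 5 (z = -3 + 8 = 5)
Z(22)*((-56 + D)*(80 + Q(-9, z))) = 22**2*((-56 + 15)*(80 - 9)) = 484*(-41*71) = 484*(-2911) = -1408924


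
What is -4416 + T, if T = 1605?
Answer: -2811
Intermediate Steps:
-4416 + T = -4416 + 1605 = -2811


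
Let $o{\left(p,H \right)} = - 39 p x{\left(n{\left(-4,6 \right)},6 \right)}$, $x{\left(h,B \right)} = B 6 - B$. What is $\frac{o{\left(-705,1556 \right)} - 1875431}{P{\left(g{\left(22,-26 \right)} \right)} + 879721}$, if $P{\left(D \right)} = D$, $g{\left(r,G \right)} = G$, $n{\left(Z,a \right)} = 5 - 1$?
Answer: $- \frac{1050581}{879695} \approx -1.1943$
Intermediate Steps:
$n{\left(Z,a \right)} = 4$ ($n{\left(Z,a \right)} = 5 - 1 = 4$)
$x{\left(h,B \right)} = 5 B$ ($x{\left(h,B \right)} = 6 B - B = 5 B$)
$o{\left(p,H \right)} = - 1170 p$ ($o{\left(p,H \right)} = - 39 p 5 \cdot 6 = - 39 p 30 = - 1170 p$)
$\frac{o{\left(-705,1556 \right)} - 1875431}{P{\left(g{\left(22,-26 \right)} \right)} + 879721} = \frac{\left(-1170\right) \left(-705\right) - 1875431}{-26 + 879721} = \frac{824850 - 1875431}{879695} = \left(-1050581\right) \frac{1}{879695} = - \frac{1050581}{879695}$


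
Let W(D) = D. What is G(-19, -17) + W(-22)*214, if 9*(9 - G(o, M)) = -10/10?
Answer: -42290/9 ≈ -4698.9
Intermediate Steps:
G(o, M) = 82/9 (G(o, M) = 9 - (-10)/(9*10) = 9 - ⅑*(-1) = 9 + ⅑ = 82/9)
G(-19, -17) + W(-22)*214 = 82/9 - 22*214 = 82/9 - 4708 = -42290/9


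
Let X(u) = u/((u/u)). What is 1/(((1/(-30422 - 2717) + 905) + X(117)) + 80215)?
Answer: 33139/2692112942 ≈ 1.2310e-5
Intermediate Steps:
X(u) = u (X(u) = u/1 = u*1 = u)
1/(((1/(-30422 - 2717) + 905) + X(117)) + 80215) = 1/(((1/(-30422 - 2717) + 905) + 117) + 80215) = 1/(((1/(-33139) + 905) + 117) + 80215) = 1/(((-1/33139 + 905) + 117) + 80215) = 1/((29990794/33139 + 117) + 80215) = 1/(33868057/33139 + 80215) = 1/(2692112942/33139) = 33139/2692112942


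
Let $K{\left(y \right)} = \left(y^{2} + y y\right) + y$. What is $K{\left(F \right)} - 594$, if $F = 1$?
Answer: $-591$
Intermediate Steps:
$K{\left(y \right)} = y + 2 y^{2}$ ($K{\left(y \right)} = \left(y^{2} + y^{2}\right) + y = 2 y^{2} + y = y + 2 y^{2}$)
$K{\left(F \right)} - 594 = 1 \left(1 + 2 \cdot 1\right) - 594 = 1 \left(1 + 2\right) - 594 = 1 \cdot 3 - 594 = 3 - 594 = -591$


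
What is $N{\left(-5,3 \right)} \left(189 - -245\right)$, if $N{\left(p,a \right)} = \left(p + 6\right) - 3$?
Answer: $-868$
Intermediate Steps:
$N{\left(p,a \right)} = 3 + p$ ($N{\left(p,a \right)} = \left(6 + p\right) - 3 = 3 + p$)
$N{\left(-5,3 \right)} \left(189 - -245\right) = \left(3 - 5\right) \left(189 - -245\right) = - 2 \left(189 + 245\right) = \left(-2\right) 434 = -868$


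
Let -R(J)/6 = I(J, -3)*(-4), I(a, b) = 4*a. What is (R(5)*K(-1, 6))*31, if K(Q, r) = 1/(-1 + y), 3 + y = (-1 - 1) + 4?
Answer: -7440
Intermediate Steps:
y = -1 (y = -3 + ((-1 - 1) + 4) = -3 + (-2 + 4) = -3 + 2 = -1)
R(J) = 96*J (R(J) = -6*4*J*(-4) = -(-96)*J = 96*J)
K(Q, r) = -½ (K(Q, r) = 1/(-1 - 1) = 1/(-2) = -½)
(R(5)*K(-1, 6))*31 = ((96*5)*(-½))*31 = (480*(-½))*31 = -240*31 = -7440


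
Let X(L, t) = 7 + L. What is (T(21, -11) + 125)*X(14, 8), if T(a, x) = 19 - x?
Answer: 3255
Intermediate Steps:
(T(21, -11) + 125)*X(14, 8) = ((19 - 1*(-11)) + 125)*(7 + 14) = ((19 + 11) + 125)*21 = (30 + 125)*21 = 155*21 = 3255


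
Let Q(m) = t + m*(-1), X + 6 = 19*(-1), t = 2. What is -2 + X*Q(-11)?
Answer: -327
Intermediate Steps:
X = -25 (X = -6 + 19*(-1) = -6 - 19 = -25)
Q(m) = 2 - m (Q(m) = 2 + m*(-1) = 2 - m)
-2 + X*Q(-11) = -2 - 25*(2 - 1*(-11)) = -2 - 25*(2 + 11) = -2 - 25*13 = -2 - 325 = -327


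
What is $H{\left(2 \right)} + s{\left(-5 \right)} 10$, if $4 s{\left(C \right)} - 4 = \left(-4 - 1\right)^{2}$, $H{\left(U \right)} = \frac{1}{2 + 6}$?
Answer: $\frac{581}{8} \approx 72.625$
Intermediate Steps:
$H{\left(U \right)} = \frac{1}{8}$
$s{\left(C \right)} = \frac{29}{4}$ ($s{\left(C \right)} = 1 + \frac{\left(-4 - 1\right)^{2}}{4} = 1 + \frac{\left(-5\right)^{2}}{4} = 1 + \frac{1}{4} \cdot 25 = 1 + \frac{25}{4} = \frac{29}{4}$)
$H{\left(2 \right)} + s{\left(-5 \right)} 10 = \frac{1}{8} + \frac{29}{4} \cdot 10 = \frac{1}{8} + \frac{145}{2} = \frac{581}{8}$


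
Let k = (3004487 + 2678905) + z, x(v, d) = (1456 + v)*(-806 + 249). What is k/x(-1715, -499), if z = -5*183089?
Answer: 4767947/144263 ≈ 33.050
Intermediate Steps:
x(v, d) = -810992 - 557*v (x(v, d) = (1456 + v)*(-557) = -810992 - 557*v)
z = -915445
k = 4767947 (k = (3004487 + 2678905) - 915445 = 5683392 - 915445 = 4767947)
k/x(-1715, -499) = 4767947/(-810992 - 557*(-1715)) = 4767947/(-810992 + 955255) = 4767947/144263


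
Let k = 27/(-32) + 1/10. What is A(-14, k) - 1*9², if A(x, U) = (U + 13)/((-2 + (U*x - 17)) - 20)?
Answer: -372455/4574 ≈ -81.429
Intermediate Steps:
k = -119/160 (k = 27*(-1/32) + 1*(⅒) = -27/32 + ⅒ = -119/160 ≈ -0.74375)
A(x, U) = (13 + U)/(-39 + U*x) (A(x, U) = (13 + U)/((-2 + (-17 + U*x)) - 20) = (13 + U)/((-19 + U*x) - 20) = (13 + U)/(-39 + U*x))
A(-14, k) - 1*9² = (13 - 119/160)/(-39 - 119/160*(-14)) - 1*9² = (1961/160)/(-39 + 833/80) - 1*81 = (1961/160)/(-2287/80) - 81 = -80/2287*1961/160 - 81 = -1961/4574 - 81 = -372455/4574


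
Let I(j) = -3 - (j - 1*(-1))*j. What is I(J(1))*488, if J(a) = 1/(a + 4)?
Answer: -39528/25 ≈ -1581.1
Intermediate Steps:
J(a) = 1/(4 + a)
I(j) = -3 - j*(1 + j) (I(j) = -3 - (j + 1)*j = -3 - (1 + j)*j = -3 - j*(1 + j))
I(J(1))*488 = (-3 - 1/(4 + 1) - (1/(4 + 1))²)*488 = (-3 - 1/5 - (1/5)²)*488 = (-3 - 1*⅕ - (⅕)²)*488 = (-3 - ⅕ - 1*1/25)*488 = (-3 - ⅕ - 1/25)*488 = -81/25*488 = -39528/25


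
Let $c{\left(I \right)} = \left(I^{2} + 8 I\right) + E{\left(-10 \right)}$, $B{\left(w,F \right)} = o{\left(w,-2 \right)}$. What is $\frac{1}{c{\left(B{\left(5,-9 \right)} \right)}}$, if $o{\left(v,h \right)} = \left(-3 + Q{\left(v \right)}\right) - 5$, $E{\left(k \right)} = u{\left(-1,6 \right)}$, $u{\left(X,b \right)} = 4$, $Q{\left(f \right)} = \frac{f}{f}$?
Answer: $- \frac{1}{3} \approx -0.33333$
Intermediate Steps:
$Q{\left(f \right)} = 1$
$E{\left(k \right)} = 4$
$o{\left(v,h \right)} = -7$ ($o{\left(v,h \right)} = \left(-3 + 1\right) - 5 = -2 - 5 = -7$)
$B{\left(w,F \right)} = -7$
$c{\left(I \right)} = 4 + I^{2} + 8 I$ ($c{\left(I \right)} = \left(I^{2} + 8 I\right) + 4 = 4 + I^{2} + 8 I$)
$\frac{1}{c{\left(B{\left(5,-9 \right)} \right)}} = \frac{1}{4 + \left(-7\right)^{2} + 8 \left(-7\right)} = \frac{1}{4 + 49 - 56} = \frac{1}{-3} = - \frac{1}{3}$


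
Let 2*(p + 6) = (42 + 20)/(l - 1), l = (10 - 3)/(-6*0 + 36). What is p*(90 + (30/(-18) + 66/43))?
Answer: -115930/29 ≈ -3997.6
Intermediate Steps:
l = 7/36 (l = 7/(0 + 36) = 7/36 ≈ 0.19444)
p = -1290/29 (p = -6 + ((42 + 20)/(7/36 - 1))/2 = -6 + (62/(-29/36))/2 = -6 + (62*(-36/29))/2 = -6 + (½)*(-2232/29) = -6 - 1116/29 = -1290/29 ≈ -44.483)
p*(90 + (30/(-18) + 66/43)) = -1290*(90 + (30/(-18) + 66/43))/29 = -1290*(90 + (30*(-1/18) + 66*(1/43)))/29 = -1290*(90 + (-5/3 + 66/43))/29 = -1290*(90 - 17/129)/29 = -1290/29*11593/129 = -115930/29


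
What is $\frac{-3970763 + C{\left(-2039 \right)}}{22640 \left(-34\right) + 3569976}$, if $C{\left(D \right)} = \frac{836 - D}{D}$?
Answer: $- \frac{1012048579}{713705053} \approx -1.418$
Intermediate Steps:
$C{\left(D \right)} = \frac{836 - D}{D}$
$\frac{-3970763 + C{\left(-2039 \right)}}{22640 \left(-34\right) + 3569976} = \frac{-3970763 + \frac{836 - -2039}{-2039}}{22640 \left(-34\right) + 3569976} = \frac{-3970763 - \frac{836 + 2039}{2039}}{-769760 + 3569976} = \frac{-3970763 - \frac{2875}{2039}}{2800216} = \left(-3970763 - \frac{2875}{2039}\right) \frac{1}{2800216} = \left(- \frac{8096388632}{2039}\right) \frac{1}{2800216} = - \frac{1012048579}{713705053}$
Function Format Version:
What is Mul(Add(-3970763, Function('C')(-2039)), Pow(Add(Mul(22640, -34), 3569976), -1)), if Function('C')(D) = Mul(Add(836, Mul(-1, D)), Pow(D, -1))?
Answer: Rational(-1012048579, 713705053) ≈ -1.4180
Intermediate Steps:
Function('C')(D) = Mul(Pow(D, -1), Add(836, Mul(-1, D)))
Mul(Add(-3970763, Function('C')(-2039)), Pow(Add(Mul(22640, -34), 3569976), -1)) = Mul(Add(-3970763, Mul(Pow(-2039, -1), Add(836, Mul(-1, -2039)))), Pow(Add(Mul(22640, -34), 3569976), -1)) = Mul(Add(-3970763, Mul(Rational(-1, 2039), Add(836, 2039))), Pow(Add(-769760, 3569976), -1)) = Mul(Add(-3970763, Mul(Rational(-1, 2039), 2875)), Pow(2800216, -1)) = Mul(Add(-3970763, Rational(-2875, 2039)), Rational(1, 2800216)) = Mul(Rational(-8096388632, 2039), Rational(1, 2800216)) = Rational(-1012048579, 713705053)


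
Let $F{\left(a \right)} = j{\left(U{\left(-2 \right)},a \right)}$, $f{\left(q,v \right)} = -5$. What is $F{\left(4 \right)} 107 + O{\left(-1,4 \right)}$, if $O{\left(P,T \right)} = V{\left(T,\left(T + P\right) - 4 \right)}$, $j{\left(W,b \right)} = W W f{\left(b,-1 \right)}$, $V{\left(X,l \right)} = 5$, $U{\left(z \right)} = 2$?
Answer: $-2135$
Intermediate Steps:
$j{\left(W,b \right)} = - 5 W^{2}$ ($j{\left(W,b \right)} = W W \left(-5\right) = W^{2} \left(-5\right) = - 5 W^{2}$)
$O{\left(P,T \right)} = 5$
$F{\left(a \right)} = -20$ ($F{\left(a \right)} = - 5 \cdot 2^{2} = \left(-5\right) 4 = -20$)
$F{\left(4 \right)} 107 + O{\left(-1,4 \right)} = \left(-20\right) 107 + 5 = -2140 + 5 = -2135$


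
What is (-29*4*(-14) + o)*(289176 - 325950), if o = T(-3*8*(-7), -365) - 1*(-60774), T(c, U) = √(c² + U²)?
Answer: -2294624052 - 36774*√161449 ≈ -2.3094e+9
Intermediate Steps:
T(c, U) = √(U² + c²)
o = 60774 + √161449 (o = √((-365)² + (-3*8*(-7))²) - 1*(-60774) = √(133225 + (-24*(-7))²) + 60774 = √(133225 + 168²) + 60774 = √(133225 + 28224) + 60774 = √161449 + 60774 = 60774 + √161449 ≈ 61176.)
(-29*4*(-14) + o)*(289176 - 325950) = (-29*4*(-14) + (60774 + √161449))*(289176 - 325950) = (-116*(-14) + (60774 + √161449))*(-36774) = (1624 + (60774 + √161449))*(-36774) = (62398 + √161449)*(-36774) = -2294624052 - 36774*√161449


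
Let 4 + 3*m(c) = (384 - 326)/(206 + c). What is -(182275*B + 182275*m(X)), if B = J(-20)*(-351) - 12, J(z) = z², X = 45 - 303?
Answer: 1996324831975/78 ≈ 2.5594e+10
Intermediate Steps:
X = -258
B = -140412 (B = (-20)²*(-351) - 12 = 400*(-351) - 12 = -140400 - 12 = -140412)
m(c) = -4/3 + 58/(3*(206 + c)) (m(c) = -4/3 + ((384 - 326)/(206 + c))/3 = -4/3 + (58/(206 + c))/3 = -4/3 + 58/(3*(206 + c)))
-(182275*B + 182275*m(X)) = -(-25593597300 + 364550*(-383 - 2*(-258))/(3*(206 - 258))) = -182275/(1/((⅔)*(-383 + 516)/(-52) - 140412)) = -182275/(1/((⅔)*(-1/52)*133 - 140412)) = -182275/(1/(-133/78 - 140412)) = -182275/(1/(-10952269/78)) = -182275/(-78/10952269) = -182275*(-10952269/78) = 1996324831975/78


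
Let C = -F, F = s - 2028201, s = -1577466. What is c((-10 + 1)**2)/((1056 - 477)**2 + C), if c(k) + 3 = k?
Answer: 13/656818 ≈ 1.9792e-5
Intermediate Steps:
c(k) = -3 + k
F = -3605667 (F = -1577466 - 2028201 = -3605667)
C = 3605667 (C = -1*(-3605667) = 3605667)
c((-10 + 1)**2)/((1056 - 477)**2 + C) = (-3 + (-10 + 1)**2)/((1056 - 477)**2 + 3605667) = (-3 + (-9)**2)/(579**2 + 3605667) = (-3 + 81)/(335241 + 3605667) = 78/3940908 = 78*(1/3940908) = 13/656818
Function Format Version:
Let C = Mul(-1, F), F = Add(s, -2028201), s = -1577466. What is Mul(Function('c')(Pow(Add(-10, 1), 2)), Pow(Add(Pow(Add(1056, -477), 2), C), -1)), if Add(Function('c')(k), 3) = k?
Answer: Rational(13, 656818) ≈ 1.9792e-5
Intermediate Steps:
Function('c')(k) = Add(-3, k)
F = -3605667 (F = Add(-1577466, -2028201) = -3605667)
C = 3605667 (C = Mul(-1, -3605667) = 3605667)
Mul(Function('c')(Pow(Add(-10, 1), 2)), Pow(Add(Pow(Add(1056, -477), 2), C), -1)) = Mul(Add(-3, Pow(Add(-10, 1), 2)), Pow(Add(Pow(Add(1056, -477), 2), 3605667), -1)) = Mul(Add(-3, Pow(-9, 2)), Pow(Add(Pow(579, 2), 3605667), -1)) = Mul(Add(-3, 81), Pow(Add(335241, 3605667), -1)) = Mul(78, Pow(3940908, -1)) = Mul(78, Rational(1, 3940908)) = Rational(13, 656818)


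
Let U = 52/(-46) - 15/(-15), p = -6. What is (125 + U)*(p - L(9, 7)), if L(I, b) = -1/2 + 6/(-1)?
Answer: 1436/23 ≈ 62.435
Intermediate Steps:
L(I, b) = -13/2 (L(I, b) = -1*½ + 6*(-1) = -½ - 6 = -13/2)
U = -3/23 (U = 52*(-1/46) - 15*(-1/15) = -26/23 + 1 = -3/23 ≈ -0.13043)
(125 + U)*(p - L(9, 7)) = (125 - 3/23)*(-6 - 1*(-13/2)) = 2872*(-6 + 13/2)/23 = (2872/23)*(½) = 1436/23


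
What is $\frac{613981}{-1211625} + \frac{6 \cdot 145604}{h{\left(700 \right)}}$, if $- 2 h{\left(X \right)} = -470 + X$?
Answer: $- \frac{211715057363}{27867375} \approx -7597.2$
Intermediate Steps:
$h{\left(X \right)} = 235 - \frac{X}{2}$ ($h{\left(X \right)} = - \frac{-470 + X}{2} = 235 - \frac{X}{2}$)
$\frac{613981}{-1211625} + \frac{6 \cdot 145604}{h{\left(700 \right)}} = \frac{613981}{-1211625} + \frac{6 \cdot 145604}{235 - 350} = 613981 \left(- \frac{1}{1211625}\right) + \frac{873624}{235 - 350} = - \frac{613981}{1211625} + \frac{873624}{-115} = - \frac{613981}{1211625} + 873624 \left(- \frac{1}{115}\right) = - \frac{613981}{1211625} - \frac{873624}{115} = - \frac{211715057363}{27867375}$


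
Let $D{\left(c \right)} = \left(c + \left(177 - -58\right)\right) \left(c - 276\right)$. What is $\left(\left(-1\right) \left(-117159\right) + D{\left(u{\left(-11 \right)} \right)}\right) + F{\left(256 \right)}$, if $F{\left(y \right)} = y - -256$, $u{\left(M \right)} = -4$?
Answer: $52991$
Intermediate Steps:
$F{\left(y \right)} = 256 + y$ ($F{\left(y \right)} = y + 256 = 256 + y$)
$D{\left(c \right)} = \left(-276 + c\right) \left(235 + c\right)$ ($D{\left(c \right)} = \left(c + \left(177 + 58\right)\right) \left(-276 + c\right) = \left(c + 235\right) \left(-276 + c\right) = \left(235 + c\right) \left(-276 + c\right) = \left(-276 + c\right) \left(235 + c\right)$)
$\left(\left(-1\right) \left(-117159\right) + D{\left(u{\left(-11 \right)} \right)}\right) + F{\left(256 \right)} = \left(\left(-1\right) \left(-117159\right) - \left(64696 - 16\right)\right) + \left(256 + 256\right) = \left(117159 + \left(-64860 + 16 + 164\right)\right) + 512 = \left(117159 - 64680\right) + 512 = 52479 + 512 = 52991$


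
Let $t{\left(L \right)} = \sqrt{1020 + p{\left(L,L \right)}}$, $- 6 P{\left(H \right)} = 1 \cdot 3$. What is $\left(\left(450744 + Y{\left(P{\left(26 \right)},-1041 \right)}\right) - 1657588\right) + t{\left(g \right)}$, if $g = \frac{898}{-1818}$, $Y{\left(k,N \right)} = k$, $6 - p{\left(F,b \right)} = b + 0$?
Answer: $- \frac{2413689}{2} + \frac{\sqrt{94241383}}{303} \approx -1.2068 \cdot 10^{6}$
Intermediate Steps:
$P{\left(H \right)} = - \frac{1}{2}$ ($P{\left(H \right)} = - \frac{1 \cdot 3}{6} = \left(- \frac{1}{6}\right) 3 = - \frac{1}{2}$)
$p{\left(F,b \right)} = 6 - b$ ($p{\left(F,b \right)} = 6 - \left(b + 0\right) = 6 - b$)
$g = - \frac{449}{909}$ ($g = 898 \left(- \frac{1}{1818}\right) = - \frac{449}{909} \approx -0.49395$)
$t{\left(L \right)} = \sqrt{1026 - L}$ ($t{\left(L \right)} = \sqrt{1020 - \left(-6 + L\right)} = \sqrt{1026 - L}$)
$\left(\left(450744 + Y{\left(P{\left(26 \right)},-1041 \right)}\right) - 1657588\right) + t{\left(g \right)} = \left(\left(450744 - \frac{1}{2}\right) - 1657588\right) + \sqrt{1026 - - \frac{449}{909}} = \left(\frac{901487}{2} - 1657588\right) + \sqrt{1026 + \frac{449}{909}} = - \frac{2413689}{2} + \sqrt{\frac{933083}{909}} = - \frac{2413689}{2} + \frac{\sqrt{94241383}}{303}$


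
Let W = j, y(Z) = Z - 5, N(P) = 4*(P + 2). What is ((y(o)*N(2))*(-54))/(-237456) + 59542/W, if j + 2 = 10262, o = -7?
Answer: 48723019/8459370 ≈ 5.7597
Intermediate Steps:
N(P) = 8 + 4*P (N(P) = 4*(2 + P) = 8 + 4*P)
y(Z) = -5 + Z
j = 10260 (j = -2 + 10262 = 10260)
W = 10260
((y(o)*N(2))*(-54))/(-237456) + 59542/W = (((-5 - 7)*(8 + 4*2))*(-54))/(-237456) + 59542/10260 = (-12*(8 + 8)*(-54))*(-1/237456) + 59542*(1/10260) = (-12*16*(-54))*(-1/237456) + 29771/5130 = -192*(-54)*(-1/237456) + 29771/5130 = 10368*(-1/237456) + 29771/5130 = -72/1649 + 29771/5130 = 48723019/8459370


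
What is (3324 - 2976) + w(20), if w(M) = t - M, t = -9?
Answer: 319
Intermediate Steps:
w(M) = -9 - M
(3324 - 2976) + w(20) = (3324 - 2976) + (-9 - 1*20) = 348 + (-9 - 20) = 348 - 29 = 319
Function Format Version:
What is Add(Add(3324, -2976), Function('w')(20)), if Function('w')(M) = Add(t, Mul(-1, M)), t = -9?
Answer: 319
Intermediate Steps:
Function('w')(M) = Add(-9, Mul(-1, M))
Add(Add(3324, -2976), Function('w')(20)) = Add(Add(3324, -2976), Add(-9, Mul(-1, 20))) = Add(348, Add(-9, -20)) = Add(348, -29) = 319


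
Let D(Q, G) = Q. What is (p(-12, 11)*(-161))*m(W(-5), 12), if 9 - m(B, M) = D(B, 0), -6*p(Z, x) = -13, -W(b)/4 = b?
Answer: 23023/6 ≈ 3837.2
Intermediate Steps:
W(b) = -4*b
p(Z, x) = 13/6 (p(Z, x) = -⅙*(-13) = 13/6)
m(B, M) = 9 - B
(p(-12, 11)*(-161))*m(W(-5), 12) = ((13/6)*(-161))*(9 - (-4)*(-5)) = -2093*(9 - 1*20)/6 = -2093*(9 - 20)/6 = -2093/6*(-11) = 23023/6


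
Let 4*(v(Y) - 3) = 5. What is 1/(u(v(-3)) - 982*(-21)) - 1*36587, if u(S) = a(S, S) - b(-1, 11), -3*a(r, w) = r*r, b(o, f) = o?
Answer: -36207043957/989615 ≈ -36587.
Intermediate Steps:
v(Y) = 17/4 (v(Y) = 3 + (¼)*5 = 3 + 5/4 = 17/4)
a(r, w) = -r²/3 (a(r, w) = -r*r/3 = -r²/3)
u(S) = 1 - S²/3 (u(S) = -S²/3 - 1*(-1) = -S²/3 + 1 = 1 - S²/3)
1/(u(v(-3)) - 982*(-21)) - 1*36587 = 1/((1 - (17/4)²/3) - 982*(-21)) - 1*36587 = 1/((1 - ⅓*289/16) + 20622) - 36587 = 1/((1 - 289/48) + 20622) - 36587 = 1/(-241/48 + 20622) - 36587 = 1/(989615/48) - 36587 = 48/989615 - 36587 = -36207043957/989615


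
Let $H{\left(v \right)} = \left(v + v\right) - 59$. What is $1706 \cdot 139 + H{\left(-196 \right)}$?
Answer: $236683$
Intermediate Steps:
$H{\left(v \right)} = -59 + 2 v$ ($H{\left(v \right)} = 2 v - 59 = -59 + 2 v$)
$1706 \cdot 139 + H{\left(-196 \right)} = 1706 \cdot 139 + \left(-59 + 2 \left(-196\right)\right) = 237134 - 451 = 236683$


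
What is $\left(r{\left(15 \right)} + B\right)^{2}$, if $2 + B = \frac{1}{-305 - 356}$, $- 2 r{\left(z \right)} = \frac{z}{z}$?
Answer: $\frac{10936249}{1747684} \approx 6.2576$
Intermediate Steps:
$r{\left(z \right)} = - \frac{1}{2}$ ($r{\left(z \right)} = - \frac{z \frac{1}{z}}{2} = \left(- \frac{1}{2}\right) 1 = - \frac{1}{2}$)
$B = - \frac{1323}{661}$ ($B = -2 + \frac{1}{-305 - 356} = -2 + \frac{1}{-661} = -2 - \frac{1}{661} = - \frac{1323}{661} \approx -2.0015$)
$\left(r{\left(15 \right)} + B\right)^{2} = \left(- \frac{1}{2} - \frac{1323}{661}\right)^{2} = \left(- \frac{3307}{1322}\right)^{2} = \frac{10936249}{1747684}$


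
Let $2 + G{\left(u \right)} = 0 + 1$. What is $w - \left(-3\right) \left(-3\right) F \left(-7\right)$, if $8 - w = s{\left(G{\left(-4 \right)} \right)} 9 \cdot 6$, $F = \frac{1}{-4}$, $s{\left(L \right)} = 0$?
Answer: $- \frac{31}{4} \approx -7.75$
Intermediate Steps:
$G{\left(u \right)} = -1$ ($G{\left(u \right)} = -2 + \left(0 + 1\right) = -2 + 1 = -1$)
$F = - \frac{1}{4} \approx -0.25$
$w = 8$ ($w = 8 - 0 \cdot 9 \cdot 6 = 8 - 0 \cdot 6 = 8 - 0 = 8 + 0 = 8$)
$w - \left(-3\right) \left(-3\right) F \left(-7\right) = 8 - \left(-3\right) \left(-3\right) \left(- \frac{1}{4}\right) \left(-7\right) = 8 - 9 \left(- \frac{1}{4}\right) \left(-7\right) = 8 - \left(- \frac{9}{4}\right) \left(-7\right) = 8 - \frac{63}{4} = - \frac{31}{4}$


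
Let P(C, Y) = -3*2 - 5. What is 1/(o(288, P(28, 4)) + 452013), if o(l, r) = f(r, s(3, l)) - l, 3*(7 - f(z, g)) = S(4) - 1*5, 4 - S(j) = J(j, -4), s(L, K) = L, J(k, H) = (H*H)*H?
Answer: 1/451711 ≈ 2.2138e-6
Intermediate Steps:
P(C, Y) = -11 (P(C, Y) = -6 - 5 = -11)
J(k, H) = H³ (J(k, H) = H²*H = H³)
S(j) = 68 (S(j) = 4 - 1*(-4)³ = 4 - 1*(-64) = 4 + 64 = 68)
f(z, g) = -14 (f(z, g) = 7 - (68 - 1*5)/3 = 7 - (68 - 5)/3 = 7 - ⅓*63 = 7 - 21 = -14)
o(l, r) = -14 - l
1/(o(288, P(28, 4)) + 452013) = 1/((-14 - 1*288) + 452013) = 1/((-14 - 288) + 452013) = 1/(-302 + 452013) = 1/451711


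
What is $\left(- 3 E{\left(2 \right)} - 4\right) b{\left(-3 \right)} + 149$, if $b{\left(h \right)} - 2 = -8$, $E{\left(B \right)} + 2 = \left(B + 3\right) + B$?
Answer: $263$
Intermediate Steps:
$E{\left(B \right)} = 1 + 2 B$ ($E{\left(B \right)} = -2 + \left(\left(B + 3\right) + B\right) = -2 + \left(\left(3 + B\right) + B\right) = -2 + \left(3 + 2 B\right) = 1 + 2 B$)
$b{\left(h \right)} = -6$ ($b{\left(h \right)} = 2 - 8 = -6$)
$\left(- 3 E{\left(2 \right)} - 4\right) b{\left(-3 \right)} + 149 = \left(- 3 \left(1 + 2 \cdot 2\right) - 4\right) \left(-6\right) + 149 = \left(- 3 \left(1 + 4\right) - 4\right) \left(-6\right) + 149 = \left(\left(-3\right) 5 - 4\right) \left(-6\right) + 149 = \left(-15 - 4\right) \left(-6\right) + 149 = \left(-19\right) \left(-6\right) + 149 = 114 + 149 = 263$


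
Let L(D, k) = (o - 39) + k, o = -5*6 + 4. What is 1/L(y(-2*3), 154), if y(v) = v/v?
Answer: 1/89 ≈ 0.011236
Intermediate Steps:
y(v) = 1
o = -26 (o = -30 + 4 = -26)
L(D, k) = -65 + k (L(D, k) = (-26 - 39) + k = -65 + k)
1/L(y(-2*3), 154) = 1/(-65 + 154) = 1/89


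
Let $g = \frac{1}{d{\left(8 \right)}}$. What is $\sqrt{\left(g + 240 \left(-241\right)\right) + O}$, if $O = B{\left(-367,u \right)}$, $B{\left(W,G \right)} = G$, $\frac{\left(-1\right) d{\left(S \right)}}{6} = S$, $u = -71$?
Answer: $\frac{i \sqrt{8339187}}{12} \approx 240.65 i$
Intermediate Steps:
$d{\left(S \right)} = - 6 S$
$O = -71$
$g = - \frac{1}{48}$ ($g = \frac{1}{\left(-6\right) 8} = \frac{1}{-48} = - \frac{1}{48} \approx -0.020833$)
$\sqrt{\left(g + 240 \left(-241\right)\right) + O} = \sqrt{\left(- \frac{1}{48} + 240 \left(-241\right)\right) - 71} = \sqrt{\left(- \frac{1}{48} - 57840\right) - 71} = \sqrt{- \frac{2776321}{48} - 71} = \sqrt{- \frac{2779729}{48}} = \frac{i \sqrt{8339187}}{12}$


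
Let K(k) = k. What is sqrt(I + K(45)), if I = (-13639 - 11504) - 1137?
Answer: 3*I*sqrt(2915) ≈ 161.97*I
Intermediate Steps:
I = -26280 (I = -25143 - 1137 = -26280)
sqrt(I + K(45)) = sqrt(-26280 + 45) = sqrt(-26235) = 3*I*sqrt(2915)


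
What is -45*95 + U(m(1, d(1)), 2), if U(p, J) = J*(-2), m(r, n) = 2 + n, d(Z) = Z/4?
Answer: -4279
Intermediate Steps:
d(Z) = Z/4 (d(Z) = Z*(¼) = Z/4)
U(p, J) = -2*J
-45*95 + U(m(1, d(1)), 2) = -45*95 - 2*2 = -4275 - 4 = -4279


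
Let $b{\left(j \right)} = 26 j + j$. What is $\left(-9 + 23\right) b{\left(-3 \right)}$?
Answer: $-1134$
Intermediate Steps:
$b{\left(j \right)} = 27 j$
$\left(-9 + 23\right) b{\left(-3 \right)} = \left(-9 + 23\right) 27 \left(-3\right) = 14 \left(-81\right) = -1134$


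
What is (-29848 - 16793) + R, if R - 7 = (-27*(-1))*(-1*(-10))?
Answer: -46364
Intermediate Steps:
R = 277 (R = 7 + (-27*(-1))*(-1*(-10)) = 7 + 27*10 = 7 + 270 = 277)
(-29848 - 16793) + R = (-29848 - 16793) + 277 = -46641 + 277 = -46364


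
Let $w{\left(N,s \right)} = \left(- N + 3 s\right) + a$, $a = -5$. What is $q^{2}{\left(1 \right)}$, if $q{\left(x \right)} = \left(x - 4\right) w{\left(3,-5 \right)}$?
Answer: $4761$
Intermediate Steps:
$w{\left(N,s \right)} = -5 - N + 3 s$ ($w{\left(N,s \right)} = \left(- N + 3 s\right) - 5 = -5 - N + 3 s$)
$q{\left(x \right)} = 92 - 23 x$ ($q{\left(x \right)} = \left(x - 4\right) \left(-5 - 3 + 3 \left(-5\right)\right) = \left(-4 + x\right) \left(-5 - 3 - 15\right) = \left(-4 + x\right) \left(-23\right) = 92 - 23 x$)
$q^{2}{\left(1 \right)} = \left(92 - 23\right)^{2} = 69^{2} = 4761$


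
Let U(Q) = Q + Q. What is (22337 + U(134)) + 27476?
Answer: 50081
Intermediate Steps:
U(Q) = 2*Q
(22337 + U(134)) + 27476 = (22337 + 2*134) + 27476 = (22337 + 268) + 27476 = 22605 + 27476 = 50081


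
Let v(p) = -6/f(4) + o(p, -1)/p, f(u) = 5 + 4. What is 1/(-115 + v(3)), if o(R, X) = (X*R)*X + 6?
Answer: -3/338 ≈ -0.0088757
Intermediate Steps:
f(u) = 9
o(R, X) = 6 + R*X² (o(R, X) = (R*X)*X + 6 = R*X² + 6 = 6 + R*X²)
v(p) = -⅔ + (6 + p)/p (v(p) = -6/9 + (6 + p*(-1)²)/p = -6*⅑ + (6 + p*1)/p = -⅔ + (6 + p)/p)
1/(-115 + v(3)) = 1/(-115 + (⅓)*(18 + 3)/3) = 1/(-115 + (⅓)*(⅓)*21) = 1/(-115 + 7/3) = 1/(-338/3) = -3/338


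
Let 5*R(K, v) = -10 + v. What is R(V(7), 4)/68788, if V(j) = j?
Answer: -3/171970 ≈ -1.7445e-5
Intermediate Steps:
R(K, v) = -2 + v/5 (R(K, v) = (-10 + v)/5 = -2 + v/5)
R(V(7), 4)/68788 = (-2 + (1/5)*4)/68788 = (-2 + 4/5)*(1/68788) = -6/5*1/68788 = -3/171970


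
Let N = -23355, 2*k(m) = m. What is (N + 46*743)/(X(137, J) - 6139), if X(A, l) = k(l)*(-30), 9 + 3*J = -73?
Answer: -10823/5729 ≈ -1.8892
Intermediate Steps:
J = -82/3 (J = -3 + (⅓)*(-73) = -3 - 73/3 = -82/3 ≈ -27.333)
k(m) = m/2
X(A, l) = -15*l (X(A, l) = (l/2)*(-30) = -15*l)
(N + 46*743)/(X(137, J) - 6139) = (-23355 + 46*743)/(-15*(-82/3) - 6139) = (-23355 + 34178)/(410 - 6139) = 10823/(-5729) = 10823*(-1/5729) = -10823/5729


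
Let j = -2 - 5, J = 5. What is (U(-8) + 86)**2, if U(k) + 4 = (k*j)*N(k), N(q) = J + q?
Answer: 7396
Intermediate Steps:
j = -7
N(q) = 5 + q
U(k) = -4 - 7*k*(5 + k) (U(k) = -4 + (k*(-7))*(5 + k) = -4 + (-7*k)*(5 + k) = -4 - 7*k*(5 + k))
(U(-8) + 86)**2 = ((-4 - 7*(-8)*(5 - 8)) + 86)**2 = ((-4 - 7*(-8)*(-3)) + 86)**2 = ((-4 - 168) + 86)**2 = (-172 + 86)**2 = (-86)**2 = 7396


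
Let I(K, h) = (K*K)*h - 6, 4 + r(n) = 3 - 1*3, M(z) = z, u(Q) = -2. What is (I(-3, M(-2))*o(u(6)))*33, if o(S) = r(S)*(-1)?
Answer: -3168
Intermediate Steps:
r(n) = -4 (r(n) = -4 + (3 - 1*3) = -4 + (3 - 3) = -4 + 0 = -4)
I(K, h) = -6 + h*K² (I(K, h) = K²*h - 6 = h*K² - 6 = -6 + h*K²)
o(S) = 4 (o(S) = -4*(-1) = 4)
(I(-3, M(-2))*o(u(6)))*33 = ((-6 - 2*(-3)²)*4)*33 = ((-6 - 2*9)*4)*33 = ((-6 - 18)*4)*33 = -24*4*33 = -96*33 = -3168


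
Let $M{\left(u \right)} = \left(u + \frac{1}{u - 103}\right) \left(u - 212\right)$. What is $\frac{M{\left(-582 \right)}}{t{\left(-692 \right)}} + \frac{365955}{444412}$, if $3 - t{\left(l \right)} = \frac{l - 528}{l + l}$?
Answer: $\frac{48674182199434523}{223141487260} \approx 2.1813 \cdot 10^{5}$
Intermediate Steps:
$M{\left(u \right)} = \left(-212 + u\right) \left(u + \frac{1}{-103 + u}\right)$ ($M{\left(u \right)} = \left(u + \frac{1}{-103 + u}\right) \left(-212 + u\right) = \left(-212 + u\right) \left(u + \frac{1}{-103 + u}\right)$)
$t{\left(l \right)} = 3 - \frac{-528 + l}{2 l}$ ($t{\left(l \right)} = 3 - \frac{l - 528}{l + l} = 3 - \frac{-528 + l}{2 l}$)
$\frac{M{\left(-582 \right)}}{t{\left(-692 \right)}} + \frac{365955}{444412} = \frac{\frac{1}{-103 - 582} \left(-212 + \left(-582\right)^{3} - 315 \left(-582\right)^{2} + 21837 \left(-582\right)\right)}{\frac{5}{2} + \frac{264}{-692}} + \frac{365955}{444412} = \frac{\frac{1}{-685} \left(-212 - 197137368 - 106698060 - 12709134\right)}{\frac{5}{2} + 264 \left(- \frac{1}{692}\right)} + 365955 \cdot \frac{1}{444412} = \frac{\left(- \frac{1}{685}\right) \left(-212 - 197137368 - 106698060 - 12709134\right)}{\frac{5}{2} - \frac{66}{173}} + \frac{365955}{444412} = \frac{\left(- \frac{1}{685}\right) \left(-316544774\right)}{\frac{733}{346}} + \frac{365955}{444412} = \frac{316544774}{685} \cdot \frac{346}{733} + \frac{365955}{444412} = \frac{109524491804}{502105} + \frac{365955}{444412} = \frac{48674182199434523}{223141487260}$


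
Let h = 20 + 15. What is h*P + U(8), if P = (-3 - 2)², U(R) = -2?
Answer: 873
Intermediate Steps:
h = 35
P = 25 (P = (-5)² = 25)
h*P + U(8) = 35*25 - 2 = 875 - 2 = 873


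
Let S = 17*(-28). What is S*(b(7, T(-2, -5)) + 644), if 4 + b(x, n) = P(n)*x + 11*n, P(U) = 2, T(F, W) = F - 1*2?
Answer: -290360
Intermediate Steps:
T(F, W) = -2 + F (T(F, W) = F - 2 = -2 + F)
S = -476
b(x, n) = -4 + 2*x + 11*n (b(x, n) = -4 + (2*x + 11*n) = -4 + 2*x + 11*n)
S*(b(7, T(-2, -5)) + 644) = -476*((-4 + 2*7 + 11*(-2 - 2)) + 644) = -476*((-4 + 14 + 11*(-4)) + 644) = -476*((-4 + 14 - 44) + 644) = -476*(-34 + 644) = -476*610 = -290360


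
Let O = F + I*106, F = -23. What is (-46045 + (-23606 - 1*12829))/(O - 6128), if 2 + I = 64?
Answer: -82480/421 ≈ -195.91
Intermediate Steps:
I = 62 (I = -2 + 64 = 62)
O = 6549 (O = -23 + 62*106 = -23 + 6572 = 6549)
(-46045 + (-23606 - 1*12829))/(O - 6128) = (-46045 + (-23606 - 1*12829))/(6549 - 6128) = (-46045 + (-23606 - 12829))/421 = (-46045 - 36435)*(1/421) = -82480*1/421 = -82480/421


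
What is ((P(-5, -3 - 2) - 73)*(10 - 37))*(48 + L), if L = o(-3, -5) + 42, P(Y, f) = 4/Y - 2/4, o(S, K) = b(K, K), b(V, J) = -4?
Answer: 862623/5 ≈ 1.7252e+5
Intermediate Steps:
o(S, K) = -4
P(Y, f) = -1/2 + 4/Y (P(Y, f) = 4/Y - 2*1/4 = 4/Y - 1/2 = -1/2 + 4/Y)
L = 38 (L = -4 + 42 = 38)
((P(-5, -3 - 2) - 73)*(10 - 37))*(48 + L) = (((1/2)*(8 - 1*(-5))/(-5) - 73)*(10 - 37))*(48 + 38) = (((1/2)*(-1/5)*(8 + 5) - 73)*(-27))*86 = (((1/2)*(-1/5)*13 - 73)*(-27))*86 = ((-13/10 - 73)*(-27))*86 = -743/10*(-27)*86 = (20061/10)*86 = 862623/5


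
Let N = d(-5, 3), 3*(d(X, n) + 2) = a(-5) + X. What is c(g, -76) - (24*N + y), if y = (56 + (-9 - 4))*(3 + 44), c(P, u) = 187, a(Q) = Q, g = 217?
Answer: -1706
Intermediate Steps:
d(X, n) = -11/3 + X/3 (d(X, n) = -2 + (-5 + X)/3 = -2 + (-5/3 + X/3) = -11/3 + X/3)
N = -16/3 (N = -11/3 + (⅓)*(-5) = -11/3 - 5/3 = -16/3 ≈ -5.3333)
y = 2021 (y = (56 - 13)*47 = 43*47 = 2021)
c(g, -76) - (24*N + y) = 187 - (24*(-16/3) + 2021) = 187 - (-128 + 2021) = 187 - 1*1893 = 187 - 1893 = -1706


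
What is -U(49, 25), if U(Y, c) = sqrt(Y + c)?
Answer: -sqrt(74) ≈ -8.6023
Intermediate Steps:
-U(49, 25) = -sqrt(49 + 25) = -sqrt(74)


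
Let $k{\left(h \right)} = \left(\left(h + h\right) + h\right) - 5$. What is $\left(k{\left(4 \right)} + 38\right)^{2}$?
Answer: $2025$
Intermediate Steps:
$k{\left(h \right)} = -5 + 3 h$ ($k{\left(h \right)} = \left(2 h + h\right) - 5 = 3 h - 5 = -5 + 3 h$)
$\left(k{\left(4 \right)} + 38\right)^{2} = \left(\left(-5 + 3 \cdot 4\right) + 38\right)^{2} = \left(\left(-5 + 12\right) + 38\right)^{2} = \left(7 + 38\right)^{2} = 45^{2} = 2025$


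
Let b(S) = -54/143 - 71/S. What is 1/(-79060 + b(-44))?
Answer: -572/45221613 ≈ -1.2649e-5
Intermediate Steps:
b(S) = -54/143 - 71/S (b(S) = -54*1/143 - 71/S = -54/143 - 71/S)
1/(-79060 + b(-44)) = 1/(-79060 + (-54/143 - 71/(-44))) = 1/(-79060 + (-54/143 - 71*(-1/44))) = 1/(-79060 + (-54/143 + 71/44)) = 1/(-79060 + 707/572) = 1/(-45221613/572) = -572/45221613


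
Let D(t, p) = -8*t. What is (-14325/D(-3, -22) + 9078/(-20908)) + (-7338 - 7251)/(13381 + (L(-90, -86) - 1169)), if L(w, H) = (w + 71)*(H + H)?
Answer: -2689272691/4495220 ≈ -598.25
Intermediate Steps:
L(w, H) = 2*H*(71 + w) (L(w, H) = (71 + w)*(2*H) = 2*H*(71 + w))
(-14325/D(-3, -22) + 9078/(-20908)) + (-7338 - 7251)/(13381 + (L(-90, -86) - 1169)) = (-14325/((-8*(-3))) + 9078/(-20908)) + (-7338 - 7251)/(13381 + (2*(-86)*(71 - 90) - 1169)) = (-14325/24 + 9078*(-1/20908)) - 14589/(13381 + (2*(-86)*(-19) - 1169)) = (-14325*1/24 - 4539/10454) - 14589/(13381 + (3268 - 1169)) = (-4775/8 - 4539/10454) - 14589/(13381 + 2099) = -24977081/41816 - 14589/15480 = -24977081/41816 - 14589*1/15480 = -24977081/41816 - 1621/1720 = -2689272691/4495220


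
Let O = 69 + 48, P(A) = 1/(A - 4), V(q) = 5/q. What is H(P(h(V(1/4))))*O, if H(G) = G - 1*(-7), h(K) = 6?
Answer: 1755/2 ≈ 877.50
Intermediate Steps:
P(A) = 1/(-4 + A)
H(G) = 7 + G (H(G) = G + 7 = 7 + G)
O = 117
H(P(h(V(1/4))))*O = (7 + 1/(-4 + 6))*117 = (7 + 1/2)*117 = (15/2)*117 = 1755/2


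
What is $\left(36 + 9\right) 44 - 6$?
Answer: $1974$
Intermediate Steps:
$\left(36 + 9\right) 44 - 6 = 45 \cdot 44 - 6 = 1980 - 6 = 1974$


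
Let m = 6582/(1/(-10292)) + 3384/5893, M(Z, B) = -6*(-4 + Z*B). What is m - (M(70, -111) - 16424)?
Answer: -399381359068/5893 ≈ -6.7772e+7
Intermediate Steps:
M(Z, B) = 24 - 6*B*Z (M(Z, B) = -6*(-4 + B*Z) = 24 - 6*B*Z)
m = -399203272608/5893 (m = 6582/(-1/10292) + 3384*(1/5893) = 6582*(-10292) + 3384/5893 = -67741944 + 3384/5893 = -399203272608/5893 ≈ -6.7742e+7)
m - (M(70, -111) - 16424) = -399203272608/5893 - ((24 - 6*(-111)*70) - 16424) = -399203272608/5893 - ((24 + 46620) - 16424) = -399203272608/5893 - (46644 - 16424) = -399203272608/5893 - 1*30220 = -399203272608/5893 - 30220 = -399381359068/5893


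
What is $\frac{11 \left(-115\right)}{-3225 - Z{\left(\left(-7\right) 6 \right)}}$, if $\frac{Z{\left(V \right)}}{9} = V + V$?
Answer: $\frac{1265}{2469} \approx 0.51235$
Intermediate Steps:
$Z{\left(V \right)} = 18 V$ ($Z{\left(V \right)} = 9 \left(V + V\right) = 9 \cdot 2 V = 18 V$)
$\frac{11 \left(-115\right)}{-3225 - Z{\left(\left(-7\right) 6 \right)}} = \frac{11 \left(-115\right)}{-3225 - 18 \left(\left(-7\right) 6\right)} = - \frac{1265}{-3225 - 18 \left(-42\right)} = - \frac{1265}{-3225 - -756} = - \frac{1265}{-3225 + 756} = - \frac{1265}{-2469} = \left(-1265\right) \left(- \frac{1}{2469}\right) = \frac{1265}{2469}$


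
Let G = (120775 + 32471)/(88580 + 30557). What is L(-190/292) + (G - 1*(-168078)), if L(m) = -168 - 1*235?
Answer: 19976449721/119137 ≈ 1.6768e+5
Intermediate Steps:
L(m) = -403 (L(m) = -168 - 235 = -403)
G = 153246/119137 ≈ 1.2863
L(-190/292) + (G - 1*(-168078)) = -403 + (153246/119137 - 1*(-168078)) = -403 + (153246/119137 + 168078) = -403 + 20024461932/119137 = 19976449721/119137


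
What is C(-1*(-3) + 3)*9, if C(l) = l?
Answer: 54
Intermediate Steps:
C(-1*(-3) + 3)*9 = (-1*(-3) + 3)*9 = (3 + 3)*9 = 6*9 = 54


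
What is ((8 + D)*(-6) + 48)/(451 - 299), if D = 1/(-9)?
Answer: 1/228 ≈ 0.0043860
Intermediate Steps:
D = -1/9 ≈ -0.11111
((8 + D)*(-6) + 48)/(451 - 299) = ((8 - 1/9)*(-6) + 48)/(451 - 299) = ((71/9)*(-6) + 48)/152 = (-142/3 + 48)*(1/152) = (2/3)*(1/152) = 1/228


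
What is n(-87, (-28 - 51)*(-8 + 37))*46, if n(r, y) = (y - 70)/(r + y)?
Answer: 54303/1189 ≈ 45.671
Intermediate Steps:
n(r, y) = (-70 + y)/(r + y)
n(-87, (-28 - 51)*(-8 + 37))*46 = ((-70 + (-28 - 51)*(-8 + 37))/(-87 + (-28 - 51)*(-8 + 37)))*46 = ((-70 - 79*29)/(-87 - 79*29))*46 = ((-70 - 2291)/(-87 - 2291))*46 = (-2361/(-2378))*46 = -1/2378*(-2361)*46 = (2361/2378)*46 = 54303/1189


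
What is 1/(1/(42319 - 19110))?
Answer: 23209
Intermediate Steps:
1/(1/(42319 - 19110)) = 1/(1/23209) = 23209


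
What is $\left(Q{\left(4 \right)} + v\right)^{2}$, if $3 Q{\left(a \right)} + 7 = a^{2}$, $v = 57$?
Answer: $3600$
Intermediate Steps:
$Q{\left(a \right)} = - \frac{7}{3} + \frac{a^{2}}{3}$
$\left(Q{\left(4 \right)} + v\right)^{2} = \left(\left(- \frac{7}{3} + \frac{4^{2}}{3}\right) + 57\right)^{2} = \left(\left(- \frac{7}{3} + \frac{1}{3} \cdot 16\right) + 57\right)^{2} = \left(\left(- \frac{7}{3} + \frac{16}{3}\right) + 57\right)^{2} = \left(3 + 57\right)^{2} = 60^{2} = 3600$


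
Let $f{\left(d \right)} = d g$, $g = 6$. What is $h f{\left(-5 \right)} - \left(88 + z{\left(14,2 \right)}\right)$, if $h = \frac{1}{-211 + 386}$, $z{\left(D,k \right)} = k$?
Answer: $- \frac{3156}{35} \approx -90.171$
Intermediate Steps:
$f{\left(d \right)} = 6 d$ ($f{\left(d \right)} = d 6 = 6 d$)
$h = \frac{1}{175} \approx 0.0057143$
$h f{\left(-5 \right)} - \left(88 + z{\left(14,2 \right)}\right) = \frac{6 \left(-5\right)}{175} - 90 = \frac{1}{175} \left(-30\right) - 90 = - \frac{6}{35} - 90 = - \frac{3156}{35}$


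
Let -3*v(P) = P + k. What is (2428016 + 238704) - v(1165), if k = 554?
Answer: 2667293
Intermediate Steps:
v(P) = -554/3 - P/3 (v(P) = -(P + 554)/3 = -(554 + P)/3 = -554/3 - P/3)
(2428016 + 238704) - v(1165) = (2428016 + 238704) - (-554/3 - ⅓*1165) = 2666720 - (-554/3 - 1165/3) = 2666720 - 1*(-573) = 2666720 + 573 = 2667293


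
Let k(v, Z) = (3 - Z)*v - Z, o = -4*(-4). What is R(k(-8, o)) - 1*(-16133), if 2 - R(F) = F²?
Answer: 8391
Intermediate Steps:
o = 16
k(v, Z) = -Z + v*(3 - Z) (k(v, Z) = v*(3 - Z) - Z = -Z + v*(3 - Z))
R(F) = 2 - F²
R(k(-8, o)) - 1*(-16133) = (2 - (-1*16 + 3*(-8) - 1*16*(-8))²) - 1*(-16133) = (2 - (-16 - 24 + 128)²) + 16133 = (2 - 1*88²) + 16133 = (2 - 1*7744) + 16133 = (2 - 7744) + 16133 = -7742 + 16133 = 8391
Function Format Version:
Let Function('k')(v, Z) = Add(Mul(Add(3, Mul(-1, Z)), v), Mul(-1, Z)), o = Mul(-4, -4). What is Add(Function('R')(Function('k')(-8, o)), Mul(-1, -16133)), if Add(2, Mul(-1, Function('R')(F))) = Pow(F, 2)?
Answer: 8391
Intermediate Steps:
o = 16
Function('k')(v, Z) = Add(Mul(-1, Z), Mul(v, Add(3, Mul(-1, Z)))) (Function('k')(v, Z) = Add(Mul(v, Add(3, Mul(-1, Z))), Mul(-1, Z)) = Add(Mul(-1, Z), Mul(v, Add(3, Mul(-1, Z)))))
Function('R')(F) = Add(2, Mul(-1, Pow(F, 2)))
Add(Function('R')(Function('k')(-8, o)), Mul(-1, -16133)) = Add(Add(2, Mul(-1, Pow(Add(Mul(-1, 16), Mul(3, -8), Mul(-1, 16, -8)), 2))), Mul(-1, -16133)) = Add(Add(2, Mul(-1, Pow(Add(-16, -24, 128), 2))), 16133) = Add(Add(2, Mul(-1, Pow(88, 2))), 16133) = Add(Add(2, Mul(-1, 7744)), 16133) = Add(Add(2, -7744), 16133) = Add(-7742, 16133) = 8391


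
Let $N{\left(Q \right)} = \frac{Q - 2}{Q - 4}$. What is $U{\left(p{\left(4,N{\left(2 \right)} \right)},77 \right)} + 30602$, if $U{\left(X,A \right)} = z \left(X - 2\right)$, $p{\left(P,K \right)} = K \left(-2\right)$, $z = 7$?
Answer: $30588$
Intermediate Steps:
$N{\left(Q \right)} = \frac{-2 + Q}{-4 + Q}$
$p{\left(P,K \right)} = - 2 K$
$U{\left(X,A \right)} = -14 + 7 X$ ($U{\left(X,A \right)} = 7 \left(X - 2\right) = 7 \left(-2 + X\right) = -14 + 7 X$)
$U{\left(p{\left(4,N{\left(2 \right)} \right)},77 \right)} + 30602 = \left(-14 + 7 \left(- 2 \frac{-2 + 2}{-4 + 2}\right)\right) + 30602 = \left(-14 + 7 \left(- 2 \frac{1}{-2} \cdot 0\right)\right) + 30602 = \left(-14 + 7 \left(- 2 \left(\left(- \frac{1}{2}\right) 0\right)\right)\right) + 30602 = \left(-14 + 7 \left(\left(-2\right) 0\right)\right) + 30602 = \left(-14 + 7 \cdot 0\right) + 30602 = \left(-14 + 0\right) + 30602 = -14 + 30602 = 30588$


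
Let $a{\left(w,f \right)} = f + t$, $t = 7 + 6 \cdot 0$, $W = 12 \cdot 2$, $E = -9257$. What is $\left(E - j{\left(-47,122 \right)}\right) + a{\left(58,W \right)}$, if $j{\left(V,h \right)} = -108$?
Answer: $-9118$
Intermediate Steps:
$W = 24$
$t = 7$ ($t = 7 + 0 = 7$)
$a{\left(w,f \right)} = 7 + f$ ($a{\left(w,f \right)} = f + 7 = 7 + f$)
$\left(E - j{\left(-47,122 \right)}\right) + a{\left(58,W \right)} = \left(-9257 - -108\right) + \left(7 + 24\right) = \left(-9257 + 108\right) + 31 = -9149 + 31 = -9118$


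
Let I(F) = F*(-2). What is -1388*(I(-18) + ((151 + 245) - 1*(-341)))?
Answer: -1072924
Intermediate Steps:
I(F) = -2*F
-1388*(I(-18) + ((151 + 245) - 1*(-341))) = -1388*(-2*(-18) + ((151 + 245) - 1*(-341))) = -1388*(36 + (396 + 341)) = -1388*(36 + 737) = -1388*773 = -1072924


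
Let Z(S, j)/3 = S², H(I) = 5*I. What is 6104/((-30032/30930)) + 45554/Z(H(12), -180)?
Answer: -63676140571/10135800 ≈ -6282.3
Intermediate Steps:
Z(S, j) = 3*S²
6104/((-30032/30930)) + 45554/Z(H(12), -180) = 6104/((-30032/30930)) + 45554/((3*(5*12)²)) = 6104/((-30032*1/30930)) + 45554/((3*60²)) = 6104/(-15016/15465) + 45554/((3*3600)) = 6104*(-15465/15016) + 45554/10800 = -11799795/1877 + 45554*(1/10800) = -11799795/1877 + 22777/5400 = -63676140571/10135800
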